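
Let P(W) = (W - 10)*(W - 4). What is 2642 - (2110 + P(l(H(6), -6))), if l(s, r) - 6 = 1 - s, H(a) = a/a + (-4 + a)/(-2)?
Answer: 541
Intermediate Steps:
H(a) = 3 - a/2 (H(a) = 1 + (-4 + a)*(-½) = 1 + (2 - a/2) = 3 - a/2)
l(s, r) = 7 - s (l(s, r) = 6 + (1 - s) = 7 - s)
P(W) = (-10 + W)*(-4 + W)
2642 - (2110 + P(l(H(6), -6))) = 2642 - (2110 + (40 + (7 - (3 - ½*6))² - 14*(7 - (3 - ½*6)))) = 2642 - (2110 + (40 + (7 - (3 - 3))² - 14*(7 - (3 - 3)))) = 2642 - (2110 + (40 + (7 - 1*0)² - 14*(7 - 1*0))) = 2642 - (2110 + (40 + (7 + 0)² - 14*(7 + 0))) = 2642 - (2110 + (40 + 7² - 14*7)) = 2642 - (2110 + (40 + 49 - 98)) = 2642 - (2110 - 9) = 2642 - 1*2101 = 2642 - 2101 = 541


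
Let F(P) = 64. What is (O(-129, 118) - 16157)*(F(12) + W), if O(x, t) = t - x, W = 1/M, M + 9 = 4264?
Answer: -23419606/23 ≈ -1.0182e+6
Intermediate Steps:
M = 4255 (M = -9 + 4264 = 4255)
W = 1/4255 ≈ 0.00023502
(O(-129, 118) - 16157)*(F(12) + W) = ((118 - 1*(-129)) - 16157)*(64 + 1/4255) = ((118 + 129) - 16157)*(272321/4255) = (247 - 16157)*(272321/4255) = -15910*272321/4255 = -23419606/23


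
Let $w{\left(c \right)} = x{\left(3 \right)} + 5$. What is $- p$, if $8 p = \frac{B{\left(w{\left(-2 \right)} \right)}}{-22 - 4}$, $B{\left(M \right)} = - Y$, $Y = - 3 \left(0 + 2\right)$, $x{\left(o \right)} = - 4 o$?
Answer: $\frac{3}{104} \approx 0.028846$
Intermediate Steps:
$w{\left(c \right)} = -7$ ($w{\left(c \right)} = \left(-4\right) 3 + 5 = -12 + 5 = -7$)
$Y = -6$ ($Y = \left(-3\right) 2 = -6$)
$B{\left(M \right)} = 6$ ($B{\left(M \right)} = \left(-1\right) \left(-6\right) = 6$)
$p = - \frac{3}{104}$ ($p = \frac{\frac{1}{-22 - 4} \cdot 6}{8} = \frac{\frac{1}{-26} \cdot 6}{8} = \frac{\left(- \frac{1}{26}\right) 6}{8} = \frac{1}{8} \left(- \frac{3}{13}\right) = - \frac{3}{104} \approx -0.028846$)
$- p = \left(-1\right) \left(- \frac{3}{104}\right) = \frac{3}{104}$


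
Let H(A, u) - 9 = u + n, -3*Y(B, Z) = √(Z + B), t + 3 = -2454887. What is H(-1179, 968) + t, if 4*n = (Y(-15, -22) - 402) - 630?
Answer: -2454171 - I*√37/12 ≈ -2.4542e+6 - 0.5069*I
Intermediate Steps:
t = -2454890 (t = -3 - 2454887 = -2454890)
Y(B, Z) = -√(B + Z)/3 (Y(B, Z) = -√(Z + B)/3 = -√(B + Z)/3)
n = -258 - I*√37/12 (n = ((-√(-15 - 22)/3 - 402) - 630)/4 = ((-I*√37/3 - 402) - 630)/4 = ((-402 - I*√37/3) - 630)/4 = (-1032 - I*√37/3)/4 = -258 - I*√37/12 ≈ -258.0 - 0.5069*I)
H(A, u) = -249 + u - I*√37/12 (H(A, u) = 9 + (u + (-258 - I*√37/12)) = 9 + (-258 + u - I*√37/12) = -249 + u - I*√37/12)
H(-1179, 968) + t = (-249 + 968 - I*√37/12) - 2454890 = (719 - I*√37/12) - 2454890 = -2454171 - I*√37/12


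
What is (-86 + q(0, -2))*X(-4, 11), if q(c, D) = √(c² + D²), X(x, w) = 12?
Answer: -1008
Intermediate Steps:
q(c, D) = √(D² + c²)
(-86 + q(0, -2))*X(-4, 11) = (-86 + √((-2)² + 0²))*12 = (-86 + √(4 + 0))*12 = (-86 + √4)*12 = (-86 + 2)*12 = -84*12 = -1008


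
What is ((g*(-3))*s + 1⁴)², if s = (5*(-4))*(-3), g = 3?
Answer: 290521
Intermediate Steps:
s = 60 (s = -20*(-3) = 60)
((g*(-3))*s + 1⁴)² = ((3*(-3))*60 + 1⁴)² = (-9*60 + 1)² = (-540 + 1)² = (-539)² = 290521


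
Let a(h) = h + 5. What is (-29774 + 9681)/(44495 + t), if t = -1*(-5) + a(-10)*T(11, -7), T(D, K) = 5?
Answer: -20093/44475 ≈ -0.45178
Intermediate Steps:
a(h) = 5 + h
t = -20 (t = -1*(-5) + (5 - 10)*5 = 5 - 5*5 = 5 - 25 = -20)
(-29774 + 9681)/(44495 + t) = (-29774 + 9681)/(44495 - 20) = -20093/44475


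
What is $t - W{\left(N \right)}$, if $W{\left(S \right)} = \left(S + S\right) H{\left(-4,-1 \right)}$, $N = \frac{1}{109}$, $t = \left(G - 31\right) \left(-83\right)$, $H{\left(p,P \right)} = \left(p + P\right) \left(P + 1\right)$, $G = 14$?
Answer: $1411$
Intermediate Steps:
$H{\left(p,P \right)} = \left(1 + P\right) \left(P + p\right)$ ($H{\left(p,P \right)} = \left(P + p\right) \left(1 + P\right) = \left(1 + P\right) \left(P + p\right)$)
$t = 1411$ ($t = \left(14 - 31\right) \left(-83\right) = \left(-17\right) \left(-83\right) = 1411$)
$N = \frac{1}{109} \approx 0.0091743$
$W{\left(S \right)} = 0$ ($W{\left(S \right)} = \left(S + S\right) \left(-1 - 4 + \left(-1\right)^{2} - -4\right) = 2 S \left(-1 - 4 + 1 + 4\right) = 2 S 0 = 0$)
$t - W{\left(N \right)} = 1411 - 0 = 1411 + 0 = 1411$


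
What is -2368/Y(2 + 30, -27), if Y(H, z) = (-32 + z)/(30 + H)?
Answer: 146816/59 ≈ 2488.4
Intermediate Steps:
Y(H, z) = (-32 + z)/(30 + H)
-2368/Y(2 + 30, -27) = -2368*(30 + (2 + 30))/(-32 - 27) = -2368/(-59/(30 + 32)) = -2368/(-59/62) = -2368*(-62/59) = 146816/59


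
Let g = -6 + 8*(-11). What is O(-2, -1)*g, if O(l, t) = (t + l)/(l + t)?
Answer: -94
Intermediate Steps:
g = -94 (g = -6 - 88 = -94)
O(l, t) = 1 (O(l, t) = (l + t)/(l + t) = 1)
O(-2, -1)*g = 1*(-94) = -94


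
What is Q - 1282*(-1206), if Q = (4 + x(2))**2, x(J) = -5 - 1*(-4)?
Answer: 1546101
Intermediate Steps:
x(J) = -1 (x(J) = -5 + 4 = -1)
Q = 9 (Q = (4 - 1)**2 = 3**2 = 9)
Q - 1282*(-1206) = 9 - 1282*(-1206) = 9 + 1546092 = 1546101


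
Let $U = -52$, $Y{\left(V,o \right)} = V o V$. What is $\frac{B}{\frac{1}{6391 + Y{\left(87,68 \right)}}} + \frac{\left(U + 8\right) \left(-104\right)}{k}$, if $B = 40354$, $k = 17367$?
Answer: $\frac{365189513999770}{17367} \approx 2.1028 \cdot 10^{10}$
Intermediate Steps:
$Y{\left(V,o \right)} = o V^{2}$
$\frac{B}{\frac{1}{6391 + Y{\left(87,68 \right)}}} + \frac{\left(U + 8\right) \left(-104\right)}{k} = \frac{40354}{\frac{1}{6391 + 68 \cdot 87^{2}}} + \frac{\left(-52 + 8\right) \left(-104\right)}{17367} = \frac{40354}{\frac{1}{6391 + 68 \cdot 7569}} + \left(-44\right) \left(-104\right) \frac{1}{17367} = \frac{40354}{\frac{1}{6391 + 514692}} + 4576 \cdot \frac{1}{17367} = \frac{40354}{\frac{1}{521083}} + \frac{4576}{17367} = 40354 \frac{1}{\frac{1}{521083}} + \frac{4576}{17367} = 40354 \cdot 521083 + \frac{4576}{17367} = 21027783382 + \frac{4576}{17367} = \frac{365189513999770}{17367}$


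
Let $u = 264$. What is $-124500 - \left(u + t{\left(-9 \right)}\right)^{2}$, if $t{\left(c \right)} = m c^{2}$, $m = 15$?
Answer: $-2311941$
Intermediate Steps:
$t{\left(c \right)} = 15 c^{2}$
$-124500 - \left(u + t{\left(-9 \right)}\right)^{2} = -124500 - \left(264 + 15 \left(-9\right)^{2}\right)^{2} = -124500 - \left(264 + 15 \cdot 81\right)^{2} = -124500 - \left(264 + 1215\right)^{2} = -124500 - 1479^{2} = -124500 - 2187441 = -2311941$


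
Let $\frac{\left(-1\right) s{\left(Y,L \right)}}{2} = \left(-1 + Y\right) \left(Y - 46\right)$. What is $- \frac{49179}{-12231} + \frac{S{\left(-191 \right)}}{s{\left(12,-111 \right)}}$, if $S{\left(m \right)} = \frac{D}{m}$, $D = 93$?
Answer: $\frac{2341655963}{582472836} \approx 4.0202$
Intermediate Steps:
$s{\left(Y,L \right)} = - 2 \left(-1 + Y\right) \left(-46 + Y\right)$ ($s{\left(Y,L \right)} = - 2 \left(-1 + Y\right) \left(Y - 46\right) = - 2 \left(-1 + Y\right) \left(-46 + Y\right)$)
$S{\left(m \right)} = \frac{93}{m}$
$- \frac{49179}{-12231} + \frac{S{\left(-191 \right)}}{s{\left(12,-111 \right)}} = - \frac{49179}{-12231} + \frac{93 \frac{1}{-191}}{-92 - 2 \cdot 12^{2} + 94 \cdot 12} = \left(-49179\right) \left(- \frac{1}{12231}\right) + \frac{93 \left(- \frac{1}{191}\right)}{-92 - 288 + 1128} = \frac{16393}{4077} - \frac{93}{191 \left(-92 - 288 + 1128\right)} = \frac{16393}{4077} - \frac{93}{191 \cdot 748} = \frac{16393}{4077} - \frac{93}{142868} = \frac{2341655963}{582472836}$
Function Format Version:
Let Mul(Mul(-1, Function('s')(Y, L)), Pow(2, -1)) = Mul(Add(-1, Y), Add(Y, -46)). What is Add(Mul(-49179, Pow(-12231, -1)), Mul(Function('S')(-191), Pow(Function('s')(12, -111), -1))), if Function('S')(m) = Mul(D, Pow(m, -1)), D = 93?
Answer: Rational(2341655963, 582472836) ≈ 4.0202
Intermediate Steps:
Function('s')(Y, L) = Mul(-2, Add(-1, Y), Add(-46, Y)) (Function('s')(Y, L) = Mul(-2, Mul(Add(-1, Y), Add(Y, -46))) = Mul(-2, Mul(Add(-1, Y), Add(-46, Y))) = Mul(-2, Add(-1, Y), Add(-46, Y)))
Function('S')(m) = Mul(93, Pow(m, -1))
Add(Mul(-49179, Pow(-12231, -1)), Mul(Function('S')(-191), Pow(Function('s')(12, -111), -1))) = Add(Mul(-49179, Pow(-12231, -1)), Mul(Mul(93, Pow(-191, -1)), Pow(Add(-92, Mul(-2, Pow(12, 2)), Mul(94, 12)), -1))) = Add(Mul(-49179, Rational(-1, 12231)), Mul(Mul(93, Rational(-1, 191)), Pow(Add(-92, Mul(-2, 144), 1128), -1))) = Add(Rational(16393, 4077), Mul(Rational(-93, 191), Pow(Add(-92, -288, 1128), -1))) = Add(Rational(16393, 4077), Mul(Rational(-93, 191), Pow(748, -1))) = Add(Rational(16393, 4077), Mul(Rational(-93, 191), Rational(1, 748))) = Add(Rational(16393, 4077), Rational(-93, 142868)) = Rational(2341655963, 582472836)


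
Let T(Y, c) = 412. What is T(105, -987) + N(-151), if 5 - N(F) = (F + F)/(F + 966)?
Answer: 340157/815 ≈ 417.37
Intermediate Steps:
N(F) = 5 - 2*F/(966 + F) (N(F) = 5 - (F + F)/(F + 966) = 5 - 2*F/(966 + F))
T(105, -987) + N(-151) = 412 + 3*(1610 - 151)/(966 - 151) = 412 + 3*1459/815 = 412 + 3*(1/815)*1459 = 412 + 4377/815 = 340157/815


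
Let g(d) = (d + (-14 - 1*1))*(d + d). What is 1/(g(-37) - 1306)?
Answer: 1/2542 ≈ 0.00039339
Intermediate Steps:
g(d) = 2*d*(-15 + d) (g(d) = (d + (-14 - 1))*(2*d) = (d - 15)*(2*d) = (-15 + d)*(2*d) = 2*d*(-15 + d))
1/(g(-37) - 1306) = 1/(2*(-37)*(-15 - 37) - 1306) = 1/(2*(-37)*(-52) - 1306) = 1/(3848 - 1306) = 1/2542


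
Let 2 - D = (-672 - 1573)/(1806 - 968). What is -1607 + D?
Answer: -1342745/838 ≈ -1602.3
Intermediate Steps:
D = 3921/838 (D = 2 - (-672 - 1573)/(1806 - 968) = 2 - (-2245)/838 = 2 - 1*(-2245/838) = 2 + 2245/838 = 3921/838 ≈ 4.6790)
-1607 + D = -1607 + 3921/838 = -1342745/838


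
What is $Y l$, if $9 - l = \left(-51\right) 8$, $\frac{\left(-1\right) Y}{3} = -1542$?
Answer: $1929042$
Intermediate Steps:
$Y = 4626$ ($Y = \left(-3\right) \left(-1542\right) = 4626$)
$l = 417$ ($l = 9 - \left(-51\right) 8 = 9 - -408 = 9 + 408 = 417$)
$Y l = 4626 \cdot 417 = 1929042$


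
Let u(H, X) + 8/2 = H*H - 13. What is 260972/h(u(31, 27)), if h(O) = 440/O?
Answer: 30794696/55 ≈ 5.5990e+5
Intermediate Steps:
u(H, X) = -17 + H**2 (u(H, X) = -4 + (H*H - 13) = -4 + (H**2 - 13) = -4 + (-13 + H**2) = -17 + H**2)
260972/h(u(31, 27)) = 260972/((440/(-17 + 31**2))) = 260972/((440/(-17 + 961))) = 260972/((440/944)) = 260972/((440*(1/944))) = 260972/(55/118) = 260972*(118/55) = 30794696/55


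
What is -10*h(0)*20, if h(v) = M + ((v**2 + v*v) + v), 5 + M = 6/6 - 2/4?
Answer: 900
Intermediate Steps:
M = -9/2 (M = -5 + (6/6 - 2/4) = -5 + (6*(1/6) - 2*1/4) = -5 + (1 - 1/2) = -5 + 1/2 = -9/2 ≈ -4.5000)
h(v) = -9/2 + v + 2*v**2 (h(v) = -9/2 + ((v**2 + v*v) + v) = -9/2 + ((v**2 + v**2) + v) = -9/2 + (2*v**2 + v) = -9/2 + (v + 2*v**2) = -9/2 + v + 2*v**2)
-10*h(0)*20 = -10*(-9/2 + 0 + 2*0**2)*20 = -10*(-9/2 + 0 + 2*0)*20 = -10*(-9/2 + 0 + 0)*20 = -10*(-9/2)*20 = 45*20 = 900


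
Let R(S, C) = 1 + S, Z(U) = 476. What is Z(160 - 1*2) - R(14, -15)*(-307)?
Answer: 5081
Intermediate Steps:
Z(160 - 1*2) - R(14, -15)*(-307) = 476 - (1 + 14)*(-307) = 476 - 15*(-307) = 476 - 1*(-4605) = 476 + 4605 = 5081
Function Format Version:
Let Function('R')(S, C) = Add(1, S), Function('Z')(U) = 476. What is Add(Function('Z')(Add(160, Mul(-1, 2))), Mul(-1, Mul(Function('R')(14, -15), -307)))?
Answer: 5081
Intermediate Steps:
Add(Function('Z')(Add(160, Mul(-1, 2))), Mul(-1, Mul(Function('R')(14, -15), -307))) = Add(476, Mul(-1, Mul(Add(1, 14), -307))) = Add(476, Mul(-1, Mul(15, -307))) = Add(476, Mul(-1, -4605)) = Add(476, 4605) = 5081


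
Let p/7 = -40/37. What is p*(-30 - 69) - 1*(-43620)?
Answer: 1641660/37 ≈ 44369.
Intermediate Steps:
p = -280/37 (p = 7*(-40/37) = -280/37 ≈ -7.5676)
p*(-30 - 69) - 1*(-43620) = -280*(-30 - 69)/37 - 1*(-43620) = -280/37*(-99) + 43620 = 27720/37 + 43620 = 1641660/37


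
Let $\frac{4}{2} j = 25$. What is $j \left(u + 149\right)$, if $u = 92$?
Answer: $\frac{6025}{2} \approx 3012.5$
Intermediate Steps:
$j = \frac{25}{2}$ ($j = \frac{1}{2} \cdot 25 = \frac{25}{2} \approx 12.5$)
$j \left(u + 149\right) = \frac{25 \left(92 + 149\right)}{2} = \frac{25}{2} \cdot 241 = \frac{6025}{2}$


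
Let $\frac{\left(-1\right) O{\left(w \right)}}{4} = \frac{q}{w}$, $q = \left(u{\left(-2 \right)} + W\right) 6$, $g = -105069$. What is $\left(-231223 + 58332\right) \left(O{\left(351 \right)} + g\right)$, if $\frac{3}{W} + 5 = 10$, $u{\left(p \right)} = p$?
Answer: $\frac{10626798738319}{585} \approx 1.8165 \cdot 10^{10}$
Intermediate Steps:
$W = \frac{3}{5}$ ($W = \frac{3}{-5 + 10} = \frac{3}{5} \approx 0.6$)
$q = - \frac{42}{5}$ ($q = \left(-2 + \frac{3}{5}\right) 6 = \left(- \frac{7}{5}\right) 6 = - \frac{42}{5} \approx -8.4$)
$O{\left(w \right)} = \frac{168}{5 w}$ ($O{\left(w \right)} = - 4 \left(- \frac{42}{5 w}\right) = \frac{168}{5 w}$)
$\left(-231223 + 58332\right) \left(O{\left(351 \right)} + g\right) = \left(-231223 + 58332\right) \left(\frac{168}{5 \cdot 351} - 105069\right) = - 172891 \left(\frac{168}{5} \cdot \frac{1}{351} - 105069\right) = - 172891 \left(\frac{56}{585} - 105069\right) = \left(-172891\right) \left(- \frac{61465309}{585}\right) = \frac{10626798738319}{585}$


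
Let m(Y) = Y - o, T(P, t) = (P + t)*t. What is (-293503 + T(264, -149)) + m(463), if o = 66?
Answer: -310241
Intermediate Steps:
T(P, t) = t*(P + t)
m(Y) = -66 + Y (m(Y) = Y - 1*66 = Y - 66 = -66 + Y)
(-293503 + T(264, -149)) + m(463) = (-293503 - 149*(264 - 149)) + (-66 + 463) = (-293503 - 149*115) + 397 = (-293503 - 17135) + 397 = -310638 + 397 = -310241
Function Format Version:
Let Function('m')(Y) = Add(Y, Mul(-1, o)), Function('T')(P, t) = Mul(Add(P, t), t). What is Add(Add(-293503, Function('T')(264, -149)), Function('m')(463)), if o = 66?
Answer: -310241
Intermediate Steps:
Function('T')(P, t) = Mul(t, Add(P, t))
Function('m')(Y) = Add(-66, Y) (Function('m')(Y) = Add(Y, Mul(-1, 66)) = Add(Y, -66) = Add(-66, Y))
Add(Add(-293503, Function('T')(264, -149)), Function('m')(463)) = Add(Add(-293503, Mul(-149, Add(264, -149))), Add(-66, 463)) = Add(Add(-293503, Mul(-149, 115)), 397) = Add(Add(-293503, -17135), 397) = Add(-310638, 397) = -310241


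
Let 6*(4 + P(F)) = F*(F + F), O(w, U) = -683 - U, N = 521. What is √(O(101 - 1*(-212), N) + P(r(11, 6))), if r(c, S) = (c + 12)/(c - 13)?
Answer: I*√41901/6 ≈ 34.116*I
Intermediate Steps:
r(c, S) = (12 + c)/(-13 + c)
P(F) = -4 + F²/3 (P(F) = -4 + (F*(F + F))/6 = -4 + (F*(2*F))/6 = -4 + (2*F²)/6 = -4 + F²/3)
√(O(101 - 1*(-212), N) + P(r(11, 6))) = √((-683 - 1*521) + (-4 + ((12 + 11)/(-13 + 11))²/3)) = √((-683 - 521) + (-4 + (23/(-2))²/3)) = √(-1204 + (-4 + (-½*23)²/3)) = √(-1204 + (-4 + (-23/2)²/3)) = √(-1204 + (-4 + (⅓)*(529/4))) = √(-1204 + (-4 + 529/12)) = √(-1204 + 481/12) = √(-13967/12) = I*√41901/6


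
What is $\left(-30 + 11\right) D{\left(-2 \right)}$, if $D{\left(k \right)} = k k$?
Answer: $-76$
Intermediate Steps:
$D{\left(k \right)} = k^{2}$
$\left(-30 + 11\right) D{\left(-2 \right)} = \left(-30 + 11\right) \left(-2\right)^{2} = \left(-19\right) 4 = -76$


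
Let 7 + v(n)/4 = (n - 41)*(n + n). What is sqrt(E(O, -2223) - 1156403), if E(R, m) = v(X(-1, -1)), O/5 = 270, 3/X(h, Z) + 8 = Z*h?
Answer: 3*I*sqrt(6295351)/7 ≈ 1075.3*I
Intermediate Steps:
X(h, Z) = 3/(-8 + Z*h)
v(n) = -28 + 8*n*(-41 + n) (v(n) = -28 + 4*((n - 41)*(n + n)) = -28 + 4*((-41 + n)*(2*n)) = -28 + 4*(2*n*(-41 + n)) = -28 + 8*n*(-41 + n))
O = 1350 (O = 5*270 = 1350)
E(R, m) = 5588/49 (E(R, m) = -28 - 984/(-8 - 1*(-1)) + 8*(3/(-8 - 1*(-1)))**2 = -28 - 984/(-8 + 1) + 8*(3/(-8 + 1))**2 = -28 - 984/(-7) + 8*(3/(-7))**2 = -28 - 984*(-1)/7 + 8*(3*(-1/7))**2 = -28 - 328*(-3/7) + 8*(-3/7)**2 = -28 + 984/7 + 8*(9/49) = -28 + 984/7 + 72/49 = 5588/49)
sqrt(E(O, -2223) - 1156403) = sqrt(5588/49 - 1156403) = sqrt(-56658159/49) = 3*I*sqrt(6295351)/7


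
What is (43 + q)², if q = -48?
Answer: 25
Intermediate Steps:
(43 + q)² = (43 - 48)² = (-5)² = 25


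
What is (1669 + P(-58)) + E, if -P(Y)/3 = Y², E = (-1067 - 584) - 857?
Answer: -10931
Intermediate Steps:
E = -2508 (E = -1651 - 857 = -2508)
P(Y) = -3*Y²
(1669 + P(-58)) + E = (1669 - 3*(-58)²) - 2508 = (1669 - 3*3364) - 2508 = (1669 - 10092) - 2508 = -8423 - 2508 = -10931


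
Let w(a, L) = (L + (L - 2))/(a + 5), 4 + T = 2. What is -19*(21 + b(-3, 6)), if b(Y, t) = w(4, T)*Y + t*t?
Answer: -1121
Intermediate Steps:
T = -2 (T = -4 + 2 = -2)
w(a, L) = (-2 + 2*L)/(5 + a) (w(a, L) = (L + (-2 + L))/(5 + a) = (-2 + 2*L)/(5 + a))
b(Y, t) = t**2 - 2*Y/3 (b(Y, t) = (2*(-1 - 2)/(5 + 4))*Y + t*t = (2*(-3)/9)*Y + t**2 = (2*(1/9)*(-3))*Y + t**2 = -2*Y/3 + t**2 = t**2 - 2*Y/3)
-19*(21 + b(-3, 6)) = -19*(21 + (6**2 - 2/3*(-3))) = -19*(21 + (36 + 2)) = -19*(21 + 38) = -19*59 = -1121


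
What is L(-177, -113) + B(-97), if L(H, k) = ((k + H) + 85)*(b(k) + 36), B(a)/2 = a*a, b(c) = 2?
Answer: 11028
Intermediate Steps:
B(a) = 2*a² (B(a) = 2*(a*a) = 2*a²)
L(H, k) = 3230 + 38*H + 38*k (L(H, k) = ((k + H) + 85)*(2 + 36) = ((H + k) + 85)*38 = (85 + H + k)*38 = 3230 + 38*H + 38*k)
L(-177, -113) + B(-97) = (3230 + 38*(-177) + 38*(-113)) + 2*(-97)² = (3230 - 6726 - 4294) + 2*9409 = -7790 + 18818 = 11028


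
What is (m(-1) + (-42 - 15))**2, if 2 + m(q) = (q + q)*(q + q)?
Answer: 3025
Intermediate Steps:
m(q) = -2 + 4*q**2 (m(q) = -2 + (q + q)*(q + q) = -2 + (2*q)*(2*q) = -2 + 4*q**2)
(m(-1) + (-42 - 15))**2 = ((-2 + 4*(-1)**2) + (-42 - 15))**2 = ((-2 + 4*1) - 57)**2 = ((-2 + 4) - 57)**2 = (2 - 57)**2 = (-55)**2 = 3025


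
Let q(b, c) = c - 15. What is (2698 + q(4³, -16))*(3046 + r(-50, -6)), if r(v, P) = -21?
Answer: 8067675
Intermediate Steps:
q(b, c) = -15 + c
(2698 + q(4³, -16))*(3046 + r(-50, -6)) = (2698 + (-15 - 16))*(3046 - 21) = (2698 - 31)*3025 = 2667*3025 = 8067675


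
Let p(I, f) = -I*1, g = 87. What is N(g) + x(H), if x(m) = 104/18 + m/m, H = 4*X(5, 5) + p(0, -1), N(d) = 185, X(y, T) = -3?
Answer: 1726/9 ≈ 191.78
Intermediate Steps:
p(I, f) = -I
H = -12 (H = 4*(-3) - 1*0 = -12 + 0 = -12)
x(m) = 61/9 (x(m) = 104*(1/18) + 1 = 52/9 + 1 = 61/9)
N(g) + x(H) = 185 + 61/9 = 1726/9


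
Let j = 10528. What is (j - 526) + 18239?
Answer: 28241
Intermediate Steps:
(j - 526) + 18239 = (10528 - 526) + 18239 = 10002 + 18239 = 28241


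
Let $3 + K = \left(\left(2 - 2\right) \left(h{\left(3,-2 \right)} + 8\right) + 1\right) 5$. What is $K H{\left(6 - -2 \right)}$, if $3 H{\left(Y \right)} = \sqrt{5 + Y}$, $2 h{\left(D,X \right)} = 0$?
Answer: $\frac{2 \sqrt{13}}{3} \approx 2.4037$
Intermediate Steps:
$h{\left(D,X \right)} = 0$ ($h{\left(D,X \right)} = \frac{1}{2} \cdot 0 = 0$)
$H{\left(Y \right)} = \frac{\sqrt{5 + Y}}{3}$
$K = 2$ ($K = -3 + \left(\left(2 - 2\right) \left(0 + 8\right) + 1\right) 5 = -3 + \left(0 \cdot 8 + 1\right) 5 = -3 + \left(0 + 1\right) 5 = -3 + 1 \cdot 5 = -3 + 5 = 2$)
$K H{\left(6 - -2 \right)} = 2 \frac{\sqrt{5 + \left(6 - -2\right)}}{3} = 2 \frac{\sqrt{5 + \left(6 + 2\right)}}{3} = 2 \frac{\sqrt{5 + 8}}{3} = 2 \frac{\sqrt{13}}{3} = \frac{2 \sqrt{13}}{3}$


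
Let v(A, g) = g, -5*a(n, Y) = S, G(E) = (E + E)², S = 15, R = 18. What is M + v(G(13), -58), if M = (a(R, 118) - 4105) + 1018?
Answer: -3148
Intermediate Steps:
G(E) = 4*E² (G(E) = (2*E)² = 4*E²)
a(n, Y) = -3 (a(n, Y) = -⅕*15 = -3)
M = -3090 (M = (-3 - 4105) + 1018 = -4108 + 1018 = -3090)
M + v(G(13), -58) = -3090 - 58 = -3148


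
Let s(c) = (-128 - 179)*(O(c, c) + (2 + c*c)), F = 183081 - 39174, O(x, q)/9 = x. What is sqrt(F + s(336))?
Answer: I*sqrt(35444147) ≈ 5953.5*I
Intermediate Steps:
O(x, q) = 9*x
F = 143907
s(c) = -614 - 2763*c - 307*c**2 (s(c) = (-128 - 179)*(9*c + (2 + c*c)) = -307*(9*c + (2 + c**2)) = -307*(2 + c**2 + 9*c) = -614 - 2763*c - 307*c**2)
sqrt(F + s(336)) = sqrt(143907 + (-614 - 2763*336 - 307*336**2)) = sqrt(143907 + (-614 - 928368 - 307*112896)) = sqrt(143907 + (-614 - 928368 - 34659072)) = sqrt(143907 - 35588054) = sqrt(-35444147) = I*sqrt(35444147)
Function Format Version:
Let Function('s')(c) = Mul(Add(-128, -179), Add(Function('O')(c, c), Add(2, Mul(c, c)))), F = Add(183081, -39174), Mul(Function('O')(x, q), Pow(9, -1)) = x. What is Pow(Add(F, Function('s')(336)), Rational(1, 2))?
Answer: Mul(I, Pow(35444147, Rational(1, 2))) ≈ Mul(5953.5, I)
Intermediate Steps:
Function('O')(x, q) = Mul(9, x)
F = 143907
Function('s')(c) = Add(-614, Mul(-2763, c), Mul(-307, Pow(c, 2))) (Function('s')(c) = Mul(Add(-128, -179), Add(Mul(9, c), Add(2, Mul(c, c)))) = Mul(-307, Add(Mul(9, c), Add(2, Pow(c, 2)))) = Mul(-307, Add(2, Pow(c, 2), Mul(9, c))) = Add(-614, Mul(-2763, c), Mul(-307, Pow(c, 2))))
Pow(Add(F, Function('s')(336)), Rational(1, 2)) = Pow(Add(143907, Add(-614, Mul(-2763, 336), Mul(-307, Pow(336, 2)))), Rational(1, 2)) = Pow(Add(143907, Add(-614, -928368, Mul(-307, 112896))), Rational(1, 2)) = Pow(Add(143907, Add(-614, -928368, -34659072)), Rational(1, 2)) = Pow(Add(143907, -35588054), Rational(1, 2)) = Pow(-35444147, Rational(1, 2)) = Mul(I, Pow(35444147, Rational(1, 2)))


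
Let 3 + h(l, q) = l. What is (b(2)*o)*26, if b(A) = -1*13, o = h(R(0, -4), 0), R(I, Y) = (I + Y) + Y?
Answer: 3718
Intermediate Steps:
R(I, Y) = I + 2*Y
h(l, q) = -3 + l
o = -11 (o = -3 + (0 + 2*(-4)) = -3 + (0 - 8) = -3 - 8 = -11)
b(A) = -13
(b(2)*o)*26 = -13*(-11)*26 = 143*26 = 3718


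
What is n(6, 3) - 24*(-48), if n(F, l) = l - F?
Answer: 1149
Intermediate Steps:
n(6, 3) - 24*(-48) = (3 - 1*6) - 24*(-48) = (3 - 6) + 1152 = -3 + 1152 = 1149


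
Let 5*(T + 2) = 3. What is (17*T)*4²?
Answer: -1904/5 ≈ -380.80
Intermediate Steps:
T = -7/5 (T = -2 + (⅕)*3 = -2 + ⅗ = -7/5 ≈ -1.4000)
(17*T)*4² = (17*(-7/5))*4² = -119/5*16 = -1904/5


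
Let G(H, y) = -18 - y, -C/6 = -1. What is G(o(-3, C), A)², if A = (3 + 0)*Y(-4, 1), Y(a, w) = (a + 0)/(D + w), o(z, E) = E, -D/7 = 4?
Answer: 27556/81 ≈ 340.20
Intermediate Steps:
D = -28 (D = -7*4 = -28)
C = 6 (C = -6*(-1) = 6)
Y(a, w) = a/(-28 + w) (Y(a, w) = (a + 0)/(-28 + w) = a/(-28 + w))
A = 4/9 (A = (3 + 0)*(-4/(-28 + 1)) = 3*(-4/(-27)) = 3*(-4*(-1/27)) = 3*(4/27) = 4/9 ≈ 0.44444)
G(o(-3, C), A)² = (-18 - 1*4/9)² = (-18 - 4/9)² = (-166/9)² = 27556/81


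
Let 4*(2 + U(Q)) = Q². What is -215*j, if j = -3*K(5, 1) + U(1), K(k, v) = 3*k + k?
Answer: 53105/4 ≈ 13276.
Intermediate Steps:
U(Q) = -2 + Q²/4
K(k, v) = 4*k
j = -247/4 (j = -12*5 + (-2 + (¼)*1²) = -3*20 + (-2 + (¼)*1) = -60 + (-2 + ¼) = -60 - 7/4 = -247/4 ≈ -61.750)
-215*j = -215*(-247/4) = 53105/4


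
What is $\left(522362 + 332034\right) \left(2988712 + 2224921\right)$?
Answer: $4454507180668$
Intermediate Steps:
$\left(522362 + 332034\right) \left(2988712 + 2224921\right) = 854396 \cdot 5213633 = 4454507180668$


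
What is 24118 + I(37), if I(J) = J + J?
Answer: 24192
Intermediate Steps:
I(J) = 2*J
24118 + I(37) = 24118 + 2*37 = 24118 + 74 = 24192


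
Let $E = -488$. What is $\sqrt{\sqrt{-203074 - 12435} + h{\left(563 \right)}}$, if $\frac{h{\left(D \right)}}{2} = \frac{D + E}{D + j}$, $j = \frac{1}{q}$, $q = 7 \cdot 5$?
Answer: $\frac{\sqrt{25864125 + 97081609 i \sqrt{215509}}}{9853} \approx 15.24 + 15.231 i$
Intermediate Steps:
$q = 35$
$j = \frac{1}{35} \approx 0.028571$
$h{\left(D \right)} = \frac{2 \left(-488 + D\right)}{\frac{1}{35} + D}$ ($h{\left(D \right)} = 2 \frac{D - 488}{D + \frac{1}{35}} = 2 \frac{-488 + D}{\frac{1}{35} + D} = \frac{2 \left(-488 + D\right)}{\frac{1}{35} + D}$)
$\sqrt{\sqrt{-203074 - 12435} + h{\left(563 \right)}} = \sqrt{\sqrt{-203074 - 12435} + \frac{70 \left(-488 + 563\right)}{1 + 35 \cdot 563}} = \sqrt{\sqrt{-215509} + 70 \frac{1}{1 + 19705} \cdot 75} = \sqrt{i \sqrt{215509} + 70 \cdot \frac{1}{19706} \cdot 75} = \sqrt{i \sqrt{215509} + \frac{2625}{9853}} = \sqrt{\frac{2625}{9853} + i \sqrt{215509}}$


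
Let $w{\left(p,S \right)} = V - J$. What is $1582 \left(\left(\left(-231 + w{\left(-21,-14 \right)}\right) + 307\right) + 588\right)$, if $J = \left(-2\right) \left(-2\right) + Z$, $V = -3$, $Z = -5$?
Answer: $1047284$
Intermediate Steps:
$J = -1$ ($J = \left(-2\right) \left(-2\right) - 5 = 4 - 5 = -1$)
$w{\left(p,S \right)} = -2$ ($w{\left(p,S \right)} = -3 - -1 = -3 + 1 = -2$)
$1582 \left(\left(\left(-231 + w{\left(-21,-14 \right)}\right) + 307\right) + 588\right) = 1582 \left(\left(\left(-231 - 2\right) + 307\right) + 588\right) = 1582 \left(\left(-233 + 307\right) + 588\right) = 1582 \left(74 + 588\right) = 1582 \cdot 662 = 1047284$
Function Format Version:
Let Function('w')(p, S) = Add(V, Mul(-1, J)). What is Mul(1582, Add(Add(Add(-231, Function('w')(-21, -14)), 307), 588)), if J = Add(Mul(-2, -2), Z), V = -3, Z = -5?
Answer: 1047284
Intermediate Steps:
J = -1 (J = Add(Mul(-2, -2), -5) = Add(4, -5) = -1)
Function('w')(p, S) = -2 (Function('w')(p, S) = Add(-3, Mul(-1, -1)) = Add(-3, 1) = -2)
Mul(1582, Add(Add(Add(-231, Function('w')(-21, -14)), 307), 588)) = Mul(1582, Add(Add(Add(-231, -2), 307), 588)) = Mul(1582, Add(Add(-233, 307), 588)) = Mul(1582, Add(74, 588)) = Mul(1582, 662) = 1047284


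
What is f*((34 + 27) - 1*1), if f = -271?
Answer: -16260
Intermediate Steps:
f*((34 + 27) - 1*1) = -271*((34 + 27) - 1*1) = -271*(61 - 1) = -271*60 = -16260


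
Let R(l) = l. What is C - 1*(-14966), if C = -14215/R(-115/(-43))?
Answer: 221969/23 ≈ 9650.8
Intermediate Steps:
C = -122249/23 (C = -14215/((-115/(-43))) = -14215/((-115*(-1/43))) = -14215/115/43 = -14215*43/115 = -122249/23 ≈ -5315.2)
C - 1*(-14966) = -122249/23 - 1*(-14966) = -122249/23 + 14966 = 221969/23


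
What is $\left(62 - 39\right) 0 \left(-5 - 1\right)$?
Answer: $0$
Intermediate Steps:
$\left(62 - 39\right) 0 \left(-5 - 1\right) = 23 \cdot 0 \left(-6\right) = 23 \cdot 0 = 0$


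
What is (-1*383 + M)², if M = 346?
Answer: 1369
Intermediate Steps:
(-1*383 + M)² = (-1*383 + 346)² = (-383 + 346)² = (-37)² = 1369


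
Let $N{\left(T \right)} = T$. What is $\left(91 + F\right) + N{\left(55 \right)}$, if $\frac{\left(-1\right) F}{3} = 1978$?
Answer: $-5788$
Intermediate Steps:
$F = -5934$ ($F = \left(-3\right) 1978 = -5934$)
$\left(91 + F\right) + N{\left(55 \right)} = \left(91 - 5934\right) + 55 = -5843 + 55 = -5788$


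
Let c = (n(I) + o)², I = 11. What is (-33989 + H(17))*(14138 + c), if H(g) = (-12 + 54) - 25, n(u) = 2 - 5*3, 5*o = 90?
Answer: -481145436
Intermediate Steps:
o = 18 (o = (⅕)*90 = 18)
n(u) = -13 (n(u) = 2 - 15 = -13)
c = 25 (c = (-13 + 18)² = 5² = 25)
H(g) = 17 (H(g) = 42 - 25 = 17)
(-33989 + H(17))*(14138 + c) = (-33989 + 17)*(14138 + 25) = -33972*14163 = -481145436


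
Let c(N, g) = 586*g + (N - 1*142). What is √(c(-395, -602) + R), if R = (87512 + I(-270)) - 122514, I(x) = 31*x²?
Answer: √1871589 ≈ 1368.1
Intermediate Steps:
R = 2224898 (R = (87512 + 31*(-270)²) - 122514 = (87512 + 31*72900) - 122514 = (87512 + 2259900) - 122514 = 2347412 - 122514 = 2224898)
c(N, g) = -142 + N + 586*g (c(N, g) = 586*g + (N - 142) = 586*g + (-142 + N) = -142 + N + 586*g)
√(c(-395, -602) + R) = √((-142 - 395 + 586*(-602)) + 2224898) = √((-142 - 395 - 352772) + 2224898) = √(-353309 + 2224898) = √1871589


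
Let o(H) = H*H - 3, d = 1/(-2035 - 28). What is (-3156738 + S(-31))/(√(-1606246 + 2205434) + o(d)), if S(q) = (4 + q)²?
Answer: -28582822690578960371/1808848713497376472 - 19055216619483358883*√149797/1808848713497376472 ≈ -4093.0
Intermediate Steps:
d = -1/2063 (d = 1/(-2063) = -1/2063 ≈ -0.00048473)
o(H) = -3 + H² (o(H) = H² - 3 = -3 + H²)
(-3156738 + S(-31))/(√(-1606246 + 2205434) + o(d)) = (-3156738 + (4 - 31)²)/(√(-1606246 + 2205434) + (-3 + (-1/2063)²)) = (-3156738 + (-27)²)/(√599188 + (-3 + 1/4255969)) = (-3156738 + 729)/(2*√149797 - 12767906/4255969) = -3156009/(-12767906/4255969 + 2*√149797)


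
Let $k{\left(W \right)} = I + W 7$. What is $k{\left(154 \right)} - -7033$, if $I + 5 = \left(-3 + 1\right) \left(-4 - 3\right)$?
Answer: $8120$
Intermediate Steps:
$I = 9$ ($I = -5 + \left(-3 + 1\right) \left(-4 - 3\right) = -5 - -14 = -5 + 14 = 9$)
$k{\left(W \right)} = 9 + 7 W$ ($k{\left(W \right)} = 9 + W 7 = 9 + 7 W$)
$k{\left(154 \right)} - -7033 = \left(9 + 7 \cdot 154\right) - -7033 = \left(9 + 1078\right) + 7033 = 1087 + 7033 = 8120$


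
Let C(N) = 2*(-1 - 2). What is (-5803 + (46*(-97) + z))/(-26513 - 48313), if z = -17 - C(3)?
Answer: 5138/37413 ≈ 0.13733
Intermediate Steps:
C(N) = -6 (C(N) = 2*(-3) = -6)
z = -11 (z = -17 - 1*(-6) = -17 + 6 = -11)
(-5803 + (46*(-97) + z))/(-26513 - 48313) = (-5803 + (46*(-97) - 11))/(-26513 - 48313) = (-5803 + (-4462 - 11))/(-74826) = (-5803 - 4473)*(-1/74826) = -10276*(-1/74826) = 5138/37413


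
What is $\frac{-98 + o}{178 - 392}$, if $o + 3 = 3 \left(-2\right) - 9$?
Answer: $\frac{58}{107} \approx 0.54206$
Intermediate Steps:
$o = -18$ ($o = -3 + \left(3 \left(-2\right) - 9\right) = -3 - 15 = -18$)
$\frac{-98 + o}{178 - 392} = \frac{-98 - 18}{178 - 392} = - \frac{116}{-214} = \left(-116\right) \left(- \frac{1}{214}\right) = \frac{58}{107}$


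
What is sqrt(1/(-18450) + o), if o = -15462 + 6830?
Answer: I*sqrt(13059352882)/1230 ≈ 92.909*I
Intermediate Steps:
o = -8632
sqrt(1/(-18450) + o) = sqrt(1/(-18450) - 8632) = sqrt(-1/18450 - 8632) = sqrt(-159260401/18450) = I*sqrt(13059352882)/1230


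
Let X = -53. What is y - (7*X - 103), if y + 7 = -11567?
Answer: -11100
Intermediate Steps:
y = -11574 (y = -7 - 11567 = -11574)
y - (7*X - 103) = -11574 - (7*(-53) - 103) = -11574 - (-371 - 103) = -11574 - 1*(-474) = -11574 + 474 = -11100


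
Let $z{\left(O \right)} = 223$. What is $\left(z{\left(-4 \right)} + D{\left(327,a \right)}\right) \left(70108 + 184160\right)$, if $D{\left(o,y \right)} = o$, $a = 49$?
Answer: $139847400$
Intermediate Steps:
$\left(z{\left(-4 \right)} + D{\left(327,a \right)}\right) \left(70108 + 184160\right) = \left(223 + 327\right) \left(70108 + 184160\right) = 550 \cdot 254268 = 139847400$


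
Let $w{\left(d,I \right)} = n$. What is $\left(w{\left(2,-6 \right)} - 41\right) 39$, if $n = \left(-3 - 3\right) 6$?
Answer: $-3003$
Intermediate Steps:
$n = -36$ ($n = \left(-6\right) 6 = -36$)
$w{\left(d,I \right)} = -36$
$\left(w{\left(2,-6 \right)} - 41\right) 39 = \left(-36 - 41\right) 39 = \left(-77\right) 39 = -3003$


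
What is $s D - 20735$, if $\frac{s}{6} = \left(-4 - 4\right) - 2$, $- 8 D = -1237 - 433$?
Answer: $-33260$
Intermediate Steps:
$D = \frac{835}{4}$ ($D = - \frac{-1237 - 433}{8} = \left(- \frac{1}{8}\right) \left(-1670\right) = \frac{835}{4} \approx 208.75$)
$s = -60$ ($s = 6 \left(\left(-4 - 4\right) - 2\right) = 6 \left(-8 - 2\right) = 6 \left(-10\right) = -60$)
$s D - 20735 = \left(-60\right) \frac{835}{4} - 20735 = -12525 - 20735 = -33260$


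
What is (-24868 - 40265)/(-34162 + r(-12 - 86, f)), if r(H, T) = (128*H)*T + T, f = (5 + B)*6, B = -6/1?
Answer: -65133/41096 ≈ -1.5849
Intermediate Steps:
B = -6 (B = -6*1 = -6)
f = -6 (f = (5 - 6)*6 = -1*6 = -6)
r(H, T) = T + 128*H*T (r(H, T) = 128*H*T + T = T + 128*H*T)
(-24868 - 40265)/(-34162 + r(-12 - 86, f)) = (-24868 - 40265)/(-34162 - 6*(1 + 128*(-12 - 86))) = -65133/(-34162 - 6*(1 + 128*(-98))) = -65133/(-34162 - 6*(1 - 12544)) = -65133/(-34162 - 6*(-12543)) = -65133/(-34162 + 75258) = -65133/41096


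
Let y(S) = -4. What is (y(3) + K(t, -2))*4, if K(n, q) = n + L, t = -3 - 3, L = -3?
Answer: -52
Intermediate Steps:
t = -6
K(n, q) = -3 + n (K(n, q) = n - 3 = -3 + n)
(y(3) + K(t, -2))*4 = (-4 + (-3 - 6))*4 = (-4 - 9)*4 = -13*4 = -52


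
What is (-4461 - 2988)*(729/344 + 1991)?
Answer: -5107280217/344 ≈ -1.4847e+7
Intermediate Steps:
(-4461 - 2988)*(729/344 + 1991) = -7449*(729*(1/344) + 1991) = -7449*(729/344 + 1991) = -7449*685633/344 = -5107280217/344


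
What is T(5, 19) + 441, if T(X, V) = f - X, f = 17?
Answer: 453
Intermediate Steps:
T(X, V) = 17 - X
T(5, 19) + 441 = (17 - 1*5) + 441 = (17 - 5) + 441 = 12 + 441 = 453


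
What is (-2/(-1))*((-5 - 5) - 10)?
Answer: -40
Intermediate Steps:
(-2/(-1))*((-5 - 5) - 10) = (-2*(-1))*(-10 - 10) = 2*(-20) = -40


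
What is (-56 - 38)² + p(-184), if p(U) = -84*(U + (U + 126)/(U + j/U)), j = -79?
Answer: 273204812/11259 ≈ 24265.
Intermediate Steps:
p(U) = -84*U - 84*(126 + U)/(U - 79/U) (p(U) = -84*(U + (U + 126)/(U - 79/U)) = -84*(U + (126 + U)/(U - 79/U)) = -84*U - 84*(126 + U)/(U - 79/U))
(-56 - 38)² + p(-184) = (-56 - 38)² - 84*(-184)*(47 - 184 + (-184)²)/(-79 + (-184)²) = (-94)² - 84*(-184)*(47 - 184 + 33856)/(-79 + 33856) = 8836 - 84*(-184)*33719/33777 = 8836 - 84*(-184)*1/33777*33719 = 8836 + 173720288/11259 = 273204812/11259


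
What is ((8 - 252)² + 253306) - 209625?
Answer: 103217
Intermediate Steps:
((8 - 252)² + 253306) - 209625 = ((-244)² + 253306) - 209625 = (59536 + 253306) - 209625 = 312842 - 209625 = 103217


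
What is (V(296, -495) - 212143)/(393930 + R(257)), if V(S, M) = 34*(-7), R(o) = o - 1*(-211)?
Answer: -212381/394398 ≈ -0.53849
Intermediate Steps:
R(o) = 211 + o (R(o) = o + 211 = 211 + o)
V(S, M) = -238
(V(296, -495) - 212143)/(393930 + R(257)) = (-238 - 212143)/(393930 + (211 + 257)) = -212381/(393930 + 468) = -212381/394398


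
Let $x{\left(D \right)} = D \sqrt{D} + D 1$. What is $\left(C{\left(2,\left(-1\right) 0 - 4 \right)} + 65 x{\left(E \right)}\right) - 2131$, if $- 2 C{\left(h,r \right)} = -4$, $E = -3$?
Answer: $-2324 - 195 i \sqrt{3} \approx -2324.0 - 337.75 i$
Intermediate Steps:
$C{\left(h,r \right)} = 2$ ($C{\left(h,r \right)} = \left(- \frac{1}{2}\right) \left(-4\right) = 2$)
$x{\left(D \right)} = D + D^{\frac{3}{2}}$ ($x{\left(D \right)} = D^{\frac{3}{2}} + D = D + D^{\frac{3}{2}}$)
$\left(C{\left(2,\left(-1\right) 0 - 4 \right)} + 65 x{\left(E \right)}\right) - 2131 = \left(2 + 65 \left(-3 + \left(-3\right)^{\frac{3}{2}}\right)\right) - 2131 = \left(2 + 65 \left(-3 - 3 i \sqrt{3}\right)\right) - 2131 = \left(2 - \left(195 + 195 i \sqrt{3}\right)\right) - 2131 = \left(-193 - 195 i \sqrt{3}\right) - 2131 = -2324 - 195 i \sqrt{3}$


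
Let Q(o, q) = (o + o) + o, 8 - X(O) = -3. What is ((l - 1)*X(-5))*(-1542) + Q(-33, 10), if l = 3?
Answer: -34023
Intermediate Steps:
X(O) = 11 (X(O) = 8 - 1*(-3) = 8 + 3 = 11)
Q(o, q) = 3*o (Q(o, q) = 2*o + o = 3*o)
((l - 1)*X(-5))*(-1542) + Q(-33, 10) = ((3 - 1)*11)*(-1542) + 3*(-33) = (2*11)*(-1542) - 99 = 22*(-1542) - 99 = -33924 - 99 = -34023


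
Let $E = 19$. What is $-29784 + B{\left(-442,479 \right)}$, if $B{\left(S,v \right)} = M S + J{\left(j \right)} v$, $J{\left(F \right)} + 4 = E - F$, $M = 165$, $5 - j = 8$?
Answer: $-94092$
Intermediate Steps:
$j = -3$ ($j = 5 - 8 = -3$)
$J{\left(F \right)} = 15 - F$ ($J{\left(F \right)} = -4 - \left(-19 + F\right) = 15 - F$)
$B{\left(S,v \right)} = 18 v + 165 S$ ($B{\left(S,v \right)} = 165 S + \left(15 - -3\right) v = 165 S + \left(15 + 3\right) v = 165 S + 18 v = 18 v + 165 S$)
$-29784 + B{\left(-442,479 \right)} = -29784 + \left(18 \cdot 479 + 165 \left(-442\right)\right) = -29784 + \left(8622 - 72930\right) = -29784 - 64308 = -94092$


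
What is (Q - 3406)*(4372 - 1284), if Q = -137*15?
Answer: -16863568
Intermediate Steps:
Q = -2055
(Q - 3406)*(4372 - 1284) = (-2055 - 3406)*(4372 - 1284) = -5461*3088 = -16863568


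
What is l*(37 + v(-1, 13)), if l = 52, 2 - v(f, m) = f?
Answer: 2080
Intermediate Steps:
v(f, m) = 2 - f
l*(37 + v(-1, 13)) = 52*(37 + (2 - 1*(-1))) = 52*(37 + (2 + 1)) = 52*(37 + 3) = 52*40 = 2080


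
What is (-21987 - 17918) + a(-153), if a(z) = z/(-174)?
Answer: -2314439/58 ≈ -39904.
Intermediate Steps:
a(z) = -z/174 (a(z) = z*(-1/174) = -z/174)
(-21987 - 17918) + a(-153) = (-21987 - 17918) - 1/174*(-153) = -39905 + 51/58 = -2314439/58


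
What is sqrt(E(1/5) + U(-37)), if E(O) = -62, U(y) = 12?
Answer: 5*I*sqrt(2) ≈ 7.0711*I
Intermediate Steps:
sqrt(E(1/5) + U(-37)) = sqrt(-62 + 12) = sqrt(-50) = 5*I*sqrt(2)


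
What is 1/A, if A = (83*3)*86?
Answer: 1/21414 ≈ 4.6698e-5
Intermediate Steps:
A = 21414 (A = 249*86 = 21414)
1/A = 1/21414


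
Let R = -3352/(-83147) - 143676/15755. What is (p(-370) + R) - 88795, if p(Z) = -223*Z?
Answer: -8245123908337/1309980985 ≈ -6294.1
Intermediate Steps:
R = -11893417612/1309980985 (R = -3352*(-1/83147) - 143676*1/15755 = 3352/83147 - 143676/15755 = -11893417612/1309980985 ≈ -9.0791)
(p(-370) + R) - 88795 = (-223*(-370) - 11893417612/1309980985) - 88795 = (82510 - 11893417612/1309980985) - 88795 = 108074637654738/1309980985 - 88795 = -8245123908337/1309980985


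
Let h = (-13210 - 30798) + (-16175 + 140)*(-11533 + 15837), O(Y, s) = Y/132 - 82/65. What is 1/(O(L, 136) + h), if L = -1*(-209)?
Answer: -780/53865745189 ≈ -1.4480e-8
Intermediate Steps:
L = 209
O(Y, s) = -82/65 + Y/132 (O(Y, s) = Y*(1/132) - 82*1/65 = Y/132 - 82/65 = -82/65 + Y/132)
h = -69058648 (h = -44008 - 16035*4304 = -44008 - 69014640 = -69058648)
1/(O(L, 136) + h) = 1/((-82/65 + (1/132)*209) - 69058648) = 1/((-82/65 + 19/12) - 69058648) = 1/(251/780 - 69058648) = 1/(-53865745189/780) = -780/53865745189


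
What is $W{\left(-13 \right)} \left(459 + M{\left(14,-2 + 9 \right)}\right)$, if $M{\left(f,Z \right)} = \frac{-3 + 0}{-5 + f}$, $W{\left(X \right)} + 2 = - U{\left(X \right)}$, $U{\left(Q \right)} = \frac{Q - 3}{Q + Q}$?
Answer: $- \frac{46784}{39} \approx -1199.6$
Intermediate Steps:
$U{\left(Q \right)} = \frac{-3 + Q}{2 Q}$
$W{\left(X \right)} = -2 - \frac{-3 + X}{2 X}$
$M{\left(f,Z \right)} = - \frac{3}{-5 + f}$
$W{\left(-13 \right)} \left(459 + M{\left(14,-2 + 9 \right)}\right) = \frac{3 - -65}{2 \left(-13\right)} \left(459 - \frac{3}{-5 + 14}\right) = \frac{1}{2} \left(- \frac{1}{13}\right) \left(3 + 65\right) \left(459 - \frac{3}{9}\right) = \frac{1}{2} \left(- \frac{1}{13}\right) 68 \left(459 - \frac{1}{3}\right) = - \frac{34 \left(459 - \frac{1}{3}\right)}{13} = \left(- \frac{34}{13}\right) \frac{1376}{3} = - \frac{46784}{39}$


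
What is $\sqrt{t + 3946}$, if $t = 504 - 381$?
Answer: $\sqrt{4069} \approx 63.789$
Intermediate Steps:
$t = 123$ ($t = 504 - 381 = 123$)
$\sqrt{t + 3946} = \sqrt{123 + 3946} = \sqrt{4069}$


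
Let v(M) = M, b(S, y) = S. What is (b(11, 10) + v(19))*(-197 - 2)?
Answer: -5970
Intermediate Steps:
(b(11, 10) + v(19))*(-197 - 2) = (11 + 19)*(-197 - 2) = 30*(-199) = -5970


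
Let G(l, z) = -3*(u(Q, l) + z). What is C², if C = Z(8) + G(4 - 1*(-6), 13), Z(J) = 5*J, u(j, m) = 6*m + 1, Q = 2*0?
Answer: 33124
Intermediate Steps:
Q = 0
u(j, m) = 1 + 6*m
G(l, z) = -3 - 18*l - 3*z (G(l, z) = -3*((1 + 6*l) + z) = -3*(1 + z + 6*l) = -3 - 18*l - 3*z)
C = -182 (C = 5*8 + (-3 - 18*(4 - 1*(-6)) - 3*13) = 40 + (-3 - 18*(4 + 6) - 39) = 40 + (-3 - 18*10 - 39) = 40 + (-3 - 180 - 39) = 40 - 222 = -182)
C² = (-182)² = 33124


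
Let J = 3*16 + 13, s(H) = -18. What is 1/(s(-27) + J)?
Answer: 1/43 ≈ 0.023256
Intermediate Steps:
J = 61 (J = 48 + 13 = 61)
1/(s(-27) + J) = 1/(-18 + 61) = 1/43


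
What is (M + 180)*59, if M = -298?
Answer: -6962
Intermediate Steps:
(M + 180)*59 = (-298 + 180)*59 = -118*59 = -6962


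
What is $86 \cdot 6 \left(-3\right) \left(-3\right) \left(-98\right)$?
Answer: $-455112$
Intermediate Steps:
$86 \cdot 6 \left(-3\right) \left(-3\right) \left(-98\right) = 86 \left(\left(-18\right) \left(-3\right)\right) \left(-98\right) = 86 \cdot 54 \left(-98\right) = 4644 \left(-98\right) = -455112$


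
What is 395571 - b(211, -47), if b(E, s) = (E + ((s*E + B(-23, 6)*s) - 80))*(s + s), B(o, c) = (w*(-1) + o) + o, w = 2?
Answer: -312249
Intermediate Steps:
B(o, c) = -2 + 2*o (B(o, c) = (2*(-1) + o) + o = (-2 + o) + o = -2 + 2*o)
b(E, s) = 2*s*(-80 + E - 48*s + E*s) (b(E, s) = (E + ((s*E + (-2 + 2*(-23))*s) - 80))*(s + s) = (E + ((E*s + (-2 - 46)*s) - 80))*(2*s) = (E + ((E*s - 48*s) - 80))*(2*s) = (E + ((-48*s + E*s) - 80))*(2*s) = (E + (-80 - 48*s + E*s))*(2*s) = (-80 + E - 48*s + E*s)*(2*s) = 2*s*(-80 + E - 48*s + E*s))
395571 - b(211, -47) = 395571 - 2*(-47)*(-80 + 211 - 48*(-47) + 211*(-47)) = 395571 - 2*(-47)*(-80 + 211 + 2256 - 9917) = 395571 - 2*(-47)*(-7530) = 395571 - 1*707820 = 395571 - 707820 = -312249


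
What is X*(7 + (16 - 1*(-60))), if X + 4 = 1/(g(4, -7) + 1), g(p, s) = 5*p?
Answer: -6889/21 ≈ -328.05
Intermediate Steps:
X = -83/21 (X = -4 + 1/(5*4 + 1) = -4 + 1/(20 + 1) = -4 + 1/21 = -83/21 ≈ -3.9524)
X*(7 + (16 - 1*(-60))) = -83*(7 + (16 - 1*(-60)))/21 = -83*(7 + (16 + 60))/21 = -83*(7 + 76)/21 = -83/21*83 = -6889/21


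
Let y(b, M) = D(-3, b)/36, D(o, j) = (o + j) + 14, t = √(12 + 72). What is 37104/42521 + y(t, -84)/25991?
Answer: 34717790035/39785879196 + √21/467838 ≈ 0.87263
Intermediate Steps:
t = 2*√21 (t = √84 = 2*√21 ≈ 9.1651)
D(o, j) = 14 + j + o (D(o, j) = (j + o) + 14 = 14 + j + o)
y(b, M) = 11/36 + b/36 (y(b, M) = (14 + b - 3)/36 = (11 + b)*(1/36) = 11/36 + b/36)
37104/42521 + y(t, -84)/25991 = 37104/42521 + (11/36 + (2*√21)/36)/25991 = 37104*(1/42521) + (11/36 + √21/18)*(1/25991) = 37104/42521 + (11/935676 + √21/467838) = 34717790035/39785879196 + √21/467838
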